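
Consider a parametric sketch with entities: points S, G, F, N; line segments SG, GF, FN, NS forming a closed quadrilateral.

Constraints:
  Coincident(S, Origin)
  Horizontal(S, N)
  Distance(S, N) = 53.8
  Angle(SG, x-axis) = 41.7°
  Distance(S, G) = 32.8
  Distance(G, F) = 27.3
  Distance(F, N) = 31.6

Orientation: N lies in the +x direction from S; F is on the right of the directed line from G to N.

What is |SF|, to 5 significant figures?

23.307

S is at the origin; S and N share the same y with |SN| = 53.8 and N in +x, so N = (53.8, 0). SG runs at 41.7° with |SG| = 32.8, so G = (24.490, 21.820). F is determined by |GF| = 27.3 and |FN| = 31.6 together: it lies at the intersection of circle(G, 27.3) and circle(N, 31.6). With |GN| = 36.540, the foot of the radical line on GN is 14.804 from G and the perpendicular offset is √(27.3² − 14.804²) = 22.937. Taking the right-of-GN solution: F = (22.668, -5.4196).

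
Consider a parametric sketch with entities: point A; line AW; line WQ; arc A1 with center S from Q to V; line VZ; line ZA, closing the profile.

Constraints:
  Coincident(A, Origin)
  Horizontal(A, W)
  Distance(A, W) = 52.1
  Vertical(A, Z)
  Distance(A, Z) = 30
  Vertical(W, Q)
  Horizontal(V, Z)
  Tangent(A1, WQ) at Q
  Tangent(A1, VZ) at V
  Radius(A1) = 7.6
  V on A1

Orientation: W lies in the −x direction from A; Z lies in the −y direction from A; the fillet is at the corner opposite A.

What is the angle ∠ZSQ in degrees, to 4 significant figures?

170.3°

A is at the origin; A and W share the same y with |AW| = 52.1 and W on the −x side, so W = (-52.10, 0.000). AZ is vertical with |AZ| = 30.0 and Z on the −y side, so Z = (0.000, -30.00). The virtual corner opposite A is at (-52.10, -30.00). Since A1 is tangent to WQ there, SQ ⟂ WQ and tangency of A1 to VZ means the radius SV is perpendicular to VZ, with radius 7.6, so the center S sits 7.6 in from both sides at S = (-44.50, -22.40). That places the tangent points at Q = (-52.10, -22.40) on WQ and V = (-44.50, -30.00) on VZ. Then cos ∠ZSQ = SZ·SQ / (|SZ||SQ|), giving 170.3°.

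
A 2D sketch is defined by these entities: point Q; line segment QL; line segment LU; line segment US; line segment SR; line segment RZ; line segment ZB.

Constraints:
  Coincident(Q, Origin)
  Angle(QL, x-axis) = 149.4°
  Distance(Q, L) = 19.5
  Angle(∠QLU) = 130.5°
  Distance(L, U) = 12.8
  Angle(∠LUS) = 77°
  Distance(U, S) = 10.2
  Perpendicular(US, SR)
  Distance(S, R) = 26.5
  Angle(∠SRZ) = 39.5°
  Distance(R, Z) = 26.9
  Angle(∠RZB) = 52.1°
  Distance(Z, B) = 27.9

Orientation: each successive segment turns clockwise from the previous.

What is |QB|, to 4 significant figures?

16.53

∠SRZ = 39.5° gives RZ at 126.4° from the x-axis; with |RZ| = 26.9, Z = (-26.20, 17.17). ∠RZB = 52.1° gives ZB at -1.500° from the x-axis; with |ZB| = 27.9, B = (1.694, 16.44). Then |QB| = |B − Q| = 16.53.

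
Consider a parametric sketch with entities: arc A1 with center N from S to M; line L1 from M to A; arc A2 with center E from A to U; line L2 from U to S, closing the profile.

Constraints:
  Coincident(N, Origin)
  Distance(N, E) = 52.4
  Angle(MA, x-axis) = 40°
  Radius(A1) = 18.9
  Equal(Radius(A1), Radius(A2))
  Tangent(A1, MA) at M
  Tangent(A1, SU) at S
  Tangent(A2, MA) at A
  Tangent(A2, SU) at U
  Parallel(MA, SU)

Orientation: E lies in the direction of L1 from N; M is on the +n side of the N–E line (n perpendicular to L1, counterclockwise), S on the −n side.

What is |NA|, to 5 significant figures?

55.704

The slot axis is L1's direction at 40.0°, so u = (cos 40.0°, sin 40.0°) = (0.76604, 0.64279) and n = (−sin 40.0°, cos 40.0°) = (-0.64279, 0.76604). N is at the origin and E lies 52.4 along u from N, so E = 52.4·u = (40.141, 33.682). Tangency of A1 to both parallel lines with radius 18.9 puts M and S at N ± 18.9·n: M = (-12.149, 14.478), S = (12.149, -14.478). Equal radii place A and U the same way about E: A = E + 18.9·n = (27.992, 48.160), U = E − 18.9·n = (52.289, 19.204). Then |NA| = |A − N| = 55.704.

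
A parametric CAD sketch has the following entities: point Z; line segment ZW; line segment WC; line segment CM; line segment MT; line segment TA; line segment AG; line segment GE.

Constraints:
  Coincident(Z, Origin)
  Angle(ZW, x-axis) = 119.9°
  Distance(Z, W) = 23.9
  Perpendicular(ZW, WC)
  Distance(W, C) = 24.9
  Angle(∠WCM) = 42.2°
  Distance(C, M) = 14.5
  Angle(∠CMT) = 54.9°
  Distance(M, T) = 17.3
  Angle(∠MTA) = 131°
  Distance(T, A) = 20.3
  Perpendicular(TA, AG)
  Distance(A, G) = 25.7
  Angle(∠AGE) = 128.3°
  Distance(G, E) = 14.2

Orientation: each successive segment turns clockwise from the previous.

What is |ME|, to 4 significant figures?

29.67

Z is at the origin; ZW runs at 119.9° with length 23.9, so W = (-11.91, 20.72). The perpendicularity gives WC at right angles to ZW, so WC runs at 29.90°; with |WC| = 24.9, C = (9.672, 33.13). ∠WCM = 42.2° gives CM at -107.9° from the x-axis; with |CM| = 14.5, M = (5.215, 19.33). ∠CMT = 54.9° gives MT at 127.0° from the x-axis; with |MT| = 17.3, T = (-5.196, 33.15). ∠MTA = 131.0° gives TA at 78.00° from the x-axis; with |TA| = 20.3, A = (-0.9756, 53.01). The perpendicularity gives AG at right angles to TA, so AG runs at -12.00°; with |AG| = 25.7, G = (24.16, 47.66). ∠AGE = 128.3° gives GE at -63.70° from the x-axis; with |GE| = 14.2, E = (30.45, 34.93). Then |ME| = |E − M| = 29.67.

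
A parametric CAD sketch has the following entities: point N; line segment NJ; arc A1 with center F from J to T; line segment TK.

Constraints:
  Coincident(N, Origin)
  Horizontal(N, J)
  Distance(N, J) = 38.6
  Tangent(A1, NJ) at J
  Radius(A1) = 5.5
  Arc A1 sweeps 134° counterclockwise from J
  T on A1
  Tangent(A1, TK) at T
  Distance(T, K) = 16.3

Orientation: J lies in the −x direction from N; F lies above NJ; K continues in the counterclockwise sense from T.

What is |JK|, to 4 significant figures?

22.30

On A1, J sits at bearing -90° from F; a 134° counterclockwise sweep puts T at bearing 44°, so T = F + 5.5·(cos 44°, sin 44°) = (-34.64, 9.321). Tangency of A1 to TK means the radius FT is perpendicular to TK, so TK runs along (−sin 44°, cos 44°); with |TK| = 16.3, K = (-45.97, 21.05). Then |JK| = |K − J| = 22.30.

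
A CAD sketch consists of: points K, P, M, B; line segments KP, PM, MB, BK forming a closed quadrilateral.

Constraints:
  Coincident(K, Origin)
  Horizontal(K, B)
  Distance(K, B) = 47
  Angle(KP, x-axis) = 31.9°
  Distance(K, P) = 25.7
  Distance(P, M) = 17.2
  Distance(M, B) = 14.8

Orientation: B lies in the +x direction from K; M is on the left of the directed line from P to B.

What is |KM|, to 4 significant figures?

40.92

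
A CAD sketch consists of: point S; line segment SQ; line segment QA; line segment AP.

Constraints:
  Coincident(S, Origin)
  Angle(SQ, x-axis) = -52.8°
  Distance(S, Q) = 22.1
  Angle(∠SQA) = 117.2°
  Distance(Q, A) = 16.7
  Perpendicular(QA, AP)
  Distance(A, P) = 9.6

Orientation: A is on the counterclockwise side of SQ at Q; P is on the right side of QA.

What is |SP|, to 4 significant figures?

39.68

S is at the origin; SQ runs at -52.8° with length 22.1, so Q = 22.1·(cos -52.8°, sin -52.8°) = (13.36, -17.60). ∠SQA = 117.2°, so QA runs at -52.8° + (180° − 117.2°) = 10.00° from the x-axis; with |QA| = 16.7, A = Q + 16.7·(cos 10.00°, sin 10.00°) = (29.81, -14.70). QA is perpendicular to AP; with |AP| = 9.6 on the right of QA, P = A + 9.6·(0.1736, -0.9848) = (31.47, -24.16). Then |SP| = |P − S| = 39.68.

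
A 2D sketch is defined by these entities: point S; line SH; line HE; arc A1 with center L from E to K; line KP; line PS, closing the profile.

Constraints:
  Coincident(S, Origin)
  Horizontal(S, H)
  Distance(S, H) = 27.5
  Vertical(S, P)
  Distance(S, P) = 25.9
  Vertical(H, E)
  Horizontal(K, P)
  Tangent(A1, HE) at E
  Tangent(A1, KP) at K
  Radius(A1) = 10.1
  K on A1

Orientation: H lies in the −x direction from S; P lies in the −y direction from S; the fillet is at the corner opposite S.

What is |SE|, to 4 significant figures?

31.72

The virtual corner opposite S is at (-27.50, -25.90). Since A1 is tangent to HE there, LE ⟂ HE and A1 meets KP tangentially, so LK is at right angles to KP, with radius 10.1, so the center L sits 10.1 in from both sides at L = (-17.40, -15.80). That places the tangent points at E = (-27.50, -15.80) on HE and K = (-17.40, -25.90) on KP. Then |SE| = |E − S| = 31.72.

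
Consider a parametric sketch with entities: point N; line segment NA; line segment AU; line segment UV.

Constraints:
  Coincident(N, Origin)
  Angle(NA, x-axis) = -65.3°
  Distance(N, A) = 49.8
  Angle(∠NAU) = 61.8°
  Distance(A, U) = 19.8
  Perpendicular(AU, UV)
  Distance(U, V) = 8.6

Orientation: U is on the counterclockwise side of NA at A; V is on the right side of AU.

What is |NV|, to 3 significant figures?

52.6

∠NAU = 61.8°, so AU runs at -65.3° + (180° − 61.8°) = 52.9° from the x-axis; with |AU| = 19.8, U = A + 19.8·(cos 52.9°, sin 52.9°) = (32.8, -29.5). AU ⟂ UV; with |UV| = 8.6 on the right of AU, V = U + 8.6·(0.798, -0.603) = (39.6, -34.6). Then |NV| = |V − N| = 52.6.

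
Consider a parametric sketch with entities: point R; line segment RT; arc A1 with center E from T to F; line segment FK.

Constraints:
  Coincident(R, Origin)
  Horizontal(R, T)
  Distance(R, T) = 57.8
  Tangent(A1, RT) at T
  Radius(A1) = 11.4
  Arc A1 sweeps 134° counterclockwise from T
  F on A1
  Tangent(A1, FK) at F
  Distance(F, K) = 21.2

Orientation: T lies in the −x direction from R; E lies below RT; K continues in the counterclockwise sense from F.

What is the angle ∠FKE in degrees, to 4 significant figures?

28.27°

R is at the origin; RT is horizontal with |RT| = 57.8 and T on the −x side, so T = (-57.80, 0.000). The tangent condition forces ET to be normal to RT, so E = T + (0, -11.4) = (-57.80, -11.40). On A1, T sits at bearing 90° from E; a 134° counterclockwise sweep puts F at bearing 224°, so F = E + 11.4·(cos 224°, sin 224°) = (-66.00, -19.32). Since A1 is tangent to FK there, EF ⟂ FK, so FK runs along (−sin 224°, cos 224°); with |FK| = 21.2, K = (-51.27, -34.57). Then cos ∠FKE = KF·KE / (|KF||KE|), giving 28.27°.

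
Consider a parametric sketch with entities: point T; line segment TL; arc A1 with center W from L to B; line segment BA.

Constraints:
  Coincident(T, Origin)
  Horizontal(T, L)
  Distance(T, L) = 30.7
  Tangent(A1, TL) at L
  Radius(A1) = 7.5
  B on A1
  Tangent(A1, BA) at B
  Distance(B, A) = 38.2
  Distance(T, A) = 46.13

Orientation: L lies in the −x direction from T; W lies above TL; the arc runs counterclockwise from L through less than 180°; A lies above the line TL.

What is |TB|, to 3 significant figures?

24.1

Checks: ∠(WL, LT) = 90.00° ✓; |WL| = 7.500 ✓; |WB| = 7.500 ✓; ∠(WB, BA) = 90.00° ✓; |BA| = 38.20 ✓; |TA| = 46.13 ✓.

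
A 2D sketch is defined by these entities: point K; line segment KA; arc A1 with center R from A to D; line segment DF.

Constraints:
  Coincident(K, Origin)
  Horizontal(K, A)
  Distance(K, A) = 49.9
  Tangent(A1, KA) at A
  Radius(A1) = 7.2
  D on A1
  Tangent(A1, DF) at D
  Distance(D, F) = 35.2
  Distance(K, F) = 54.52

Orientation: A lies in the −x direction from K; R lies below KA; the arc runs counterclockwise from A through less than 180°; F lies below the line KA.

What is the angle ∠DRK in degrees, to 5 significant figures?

154.70°

Checks: |KA| = 49.90 ✓; |RD| = 7.200 ✓; ∠(RD, DF) = 90.00° ✓; |DF| = 35.20 ✓; |KF| = 54.52 ✓.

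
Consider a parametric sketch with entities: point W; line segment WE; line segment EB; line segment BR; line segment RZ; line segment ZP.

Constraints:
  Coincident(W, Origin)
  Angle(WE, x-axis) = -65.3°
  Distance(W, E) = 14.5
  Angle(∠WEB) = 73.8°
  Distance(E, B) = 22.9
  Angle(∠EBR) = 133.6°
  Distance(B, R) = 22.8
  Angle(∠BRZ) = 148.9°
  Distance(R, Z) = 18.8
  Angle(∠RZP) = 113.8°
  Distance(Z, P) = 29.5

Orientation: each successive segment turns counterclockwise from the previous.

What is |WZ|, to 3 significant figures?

44.0

W is at the origin; WE runs at -65.3° with length 14.5, so E = (6.06, -13.2). ∠WEB = 73.8° gives EB at 40.9° from the x-axis; with |EB| = 22.9, B = (23.4, 1.82). ∠EBR = 133.6° gives BR at 87.3° from the x-axis; with |BR| = 22.8, R = (24.4, 24.6). ∠BRZ = 148.9° gives RZ at 118° from the x-axis; with |RZ| = 18.8, Z = (15.5, 41.1). Then |WZ| = |Z − W| = 44.0.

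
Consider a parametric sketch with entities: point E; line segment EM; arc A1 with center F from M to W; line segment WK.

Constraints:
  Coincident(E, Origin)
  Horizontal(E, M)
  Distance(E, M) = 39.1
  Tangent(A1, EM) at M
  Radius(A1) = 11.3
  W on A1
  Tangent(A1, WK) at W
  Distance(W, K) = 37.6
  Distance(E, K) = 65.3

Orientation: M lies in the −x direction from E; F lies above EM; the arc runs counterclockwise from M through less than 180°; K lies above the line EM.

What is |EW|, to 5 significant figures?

32.281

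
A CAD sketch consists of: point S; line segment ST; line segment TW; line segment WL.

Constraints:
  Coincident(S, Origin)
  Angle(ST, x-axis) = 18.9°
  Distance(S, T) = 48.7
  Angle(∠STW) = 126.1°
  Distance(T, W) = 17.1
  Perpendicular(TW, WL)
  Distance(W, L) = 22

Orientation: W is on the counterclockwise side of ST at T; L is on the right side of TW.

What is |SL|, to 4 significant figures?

76.56

∠STW = 126.1°, so TW runs at 18.9° + (180° − 126.1°) = 72.80° from the x-axis; with |TW| = 17.1, W = T + 17.1·(cos 72.80°, sin 72.80°) = (51.13, 32.11). TW ⟂ WL; with |WL| = 22.0 on the right of TW, L = W + 22.0·(0.9553, -0.2957) = (72.15, 25.60). Then |SL| = |L − S| = 76.56.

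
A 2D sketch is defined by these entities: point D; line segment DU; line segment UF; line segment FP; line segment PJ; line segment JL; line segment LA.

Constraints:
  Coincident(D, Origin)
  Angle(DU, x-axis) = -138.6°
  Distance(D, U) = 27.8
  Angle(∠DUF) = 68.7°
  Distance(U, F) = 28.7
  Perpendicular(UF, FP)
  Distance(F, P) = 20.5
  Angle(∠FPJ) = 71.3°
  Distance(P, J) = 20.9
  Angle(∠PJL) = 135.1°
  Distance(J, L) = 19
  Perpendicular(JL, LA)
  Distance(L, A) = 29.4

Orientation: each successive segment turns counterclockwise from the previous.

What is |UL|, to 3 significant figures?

3.25

∠FPJ = 71.3° gives PJ at 171° from the x-axis; with |PJ| = 20.9, J = (-6.61, -10.2). ∠PJL = 135.1° gives JL at -144° from the x-axis; with |JL| = 19.0, L = (-21.9, -21.5). Then |UL| = |L − U| = 3.25.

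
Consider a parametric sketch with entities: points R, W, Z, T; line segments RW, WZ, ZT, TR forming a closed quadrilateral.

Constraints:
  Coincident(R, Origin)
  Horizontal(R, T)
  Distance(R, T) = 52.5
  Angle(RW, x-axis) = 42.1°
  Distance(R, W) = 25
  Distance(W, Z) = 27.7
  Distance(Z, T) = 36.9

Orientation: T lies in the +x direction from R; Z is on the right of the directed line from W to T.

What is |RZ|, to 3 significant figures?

20.4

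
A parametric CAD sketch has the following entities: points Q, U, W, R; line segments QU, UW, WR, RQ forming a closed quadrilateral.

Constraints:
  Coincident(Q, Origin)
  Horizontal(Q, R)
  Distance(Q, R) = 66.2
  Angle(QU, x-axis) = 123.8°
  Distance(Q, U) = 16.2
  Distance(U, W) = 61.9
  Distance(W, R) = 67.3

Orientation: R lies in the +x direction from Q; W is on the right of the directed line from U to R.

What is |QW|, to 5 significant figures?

46.104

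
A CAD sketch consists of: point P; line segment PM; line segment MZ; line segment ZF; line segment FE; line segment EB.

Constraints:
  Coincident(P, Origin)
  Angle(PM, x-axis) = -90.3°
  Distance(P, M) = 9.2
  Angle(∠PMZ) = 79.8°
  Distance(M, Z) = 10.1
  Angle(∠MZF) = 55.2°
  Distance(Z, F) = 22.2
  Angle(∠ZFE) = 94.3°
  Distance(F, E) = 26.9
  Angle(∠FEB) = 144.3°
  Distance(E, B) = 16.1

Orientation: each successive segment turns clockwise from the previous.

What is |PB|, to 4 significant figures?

38.94

P is at the origin; PM runs at -90.3° with length 9.2, so M = (-0.04817, -9.200). ∠PMZ = 79.8° gives MZ at 169.5° from the x-axis; with |MZ| = 10.1, Z = (-9.979, -7.359). ∠MZF = 55.2° gives ZF at 44.70° from the x-axis; with |ZF| = 22.2, F = (5.801, 8.256). ∠ZFE = 94.3° gives FE at -41.00° from the x-axis; with |FE| = 26.9, E = (26.10, -9.392). ∠FEB = 144.3° gives EB at -76.70° from the x-axis; with |EB| = 16.1, B = (29.81, -25.06). Then |PB| = |B − P| = 38.94.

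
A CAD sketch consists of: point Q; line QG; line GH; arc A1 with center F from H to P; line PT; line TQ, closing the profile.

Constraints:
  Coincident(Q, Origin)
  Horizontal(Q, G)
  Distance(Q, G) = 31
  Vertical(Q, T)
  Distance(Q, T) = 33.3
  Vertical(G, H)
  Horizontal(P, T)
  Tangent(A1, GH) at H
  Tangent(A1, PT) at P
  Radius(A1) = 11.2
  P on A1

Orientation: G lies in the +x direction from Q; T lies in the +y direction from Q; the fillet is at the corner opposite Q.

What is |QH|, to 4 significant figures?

38.07

The virtual corner opposite Q is at (31.00, 33.30). The tangent condition forces FH to be normal to GH and tangency of A1 to PT means the radius FP is perpendicular to PT, with radius 11.2, so the center F sits 11.2 in from both sides at F = (19.80, 22.10). That places the tangent points at H = (31.00, 22.10) on GH and P = (19.80, 33.30) on PT. Then |QH| = |H − Q| = 38.07.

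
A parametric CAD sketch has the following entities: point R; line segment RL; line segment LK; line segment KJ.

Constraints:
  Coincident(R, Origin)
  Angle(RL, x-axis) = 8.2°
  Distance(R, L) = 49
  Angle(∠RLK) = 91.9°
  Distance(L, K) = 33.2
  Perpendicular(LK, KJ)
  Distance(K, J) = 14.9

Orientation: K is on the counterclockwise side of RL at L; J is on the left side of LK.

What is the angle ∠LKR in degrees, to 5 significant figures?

54.583°

R is at the origin; RL runs at 8.2° with length 49.0, so L = 49.0·(cos 8.2°, sin 8.2°) = (48.499, 6.9888). ∠RLK = 91.9°, so LK runs at 8.2° + (180° − 91.9°) = 96.300° from the x-axis; with |LK| = 33.2, K = L + 33.2·(cos 96.300°, sin 96.300°) = (44.856, 39.988). Then cos ∠LKR = KL·KR / (|KL||KR|), giving 54.583°.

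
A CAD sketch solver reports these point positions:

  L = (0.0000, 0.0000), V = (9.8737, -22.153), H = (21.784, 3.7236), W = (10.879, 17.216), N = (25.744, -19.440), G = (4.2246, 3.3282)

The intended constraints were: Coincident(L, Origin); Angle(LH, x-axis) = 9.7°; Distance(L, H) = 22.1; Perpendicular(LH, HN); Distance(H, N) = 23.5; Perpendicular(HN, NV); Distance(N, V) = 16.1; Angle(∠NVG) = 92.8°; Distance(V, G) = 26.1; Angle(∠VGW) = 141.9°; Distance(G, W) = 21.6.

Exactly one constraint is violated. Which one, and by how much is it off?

Distance(G, W) = 21.6 — off by 6.20.

L = (0.00, 0.00) ✓; LH at 9.700° ✓; |LH| = 22.10 ✓; ∠(LH, HN) = 90.00° ✓; |HN| = 23.50 ✓; ∠(HN, NV) = 90.00° ✓; |NV| = 16.10 ✓; ∠NVG = 92.80° ✓; |VG| = 26.10 ✓; ∠VGW = 141.9° ✓; |GW| = 15.40 ✗.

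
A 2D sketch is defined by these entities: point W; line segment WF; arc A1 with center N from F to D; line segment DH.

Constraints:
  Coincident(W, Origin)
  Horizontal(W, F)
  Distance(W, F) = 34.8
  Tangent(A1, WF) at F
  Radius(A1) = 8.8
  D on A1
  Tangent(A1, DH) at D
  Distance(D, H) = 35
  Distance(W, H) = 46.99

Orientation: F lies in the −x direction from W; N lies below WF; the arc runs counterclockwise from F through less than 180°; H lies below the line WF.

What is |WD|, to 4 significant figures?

44.15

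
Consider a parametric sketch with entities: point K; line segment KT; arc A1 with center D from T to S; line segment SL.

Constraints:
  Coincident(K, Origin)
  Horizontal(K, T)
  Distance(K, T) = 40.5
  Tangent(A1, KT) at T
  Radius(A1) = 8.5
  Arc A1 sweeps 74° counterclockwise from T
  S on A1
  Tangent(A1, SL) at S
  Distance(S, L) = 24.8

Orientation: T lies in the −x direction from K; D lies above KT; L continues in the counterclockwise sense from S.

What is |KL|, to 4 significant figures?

39.37

K is at the origin; K and T share the same y with |KT| = 40.5 and T on the −x side, so T = (-40.50, 0.000). A1 meets KT tangentially, so DT is at right angles to KT, so D = T + (0, 8.5) = (-40.50, 8.500). On A1, T sits at bearing -90° from D; a 74° counterclockwise sweep puts S at bearing -16°, so S = D + 8.5·(cos -16°, sin -16°) = (-32.33, 6.157). The tangent condition forces DS to be normal to SL, so SL runs along (−sin -16°, cos -16°); with |SL| = 24.8, L = (-25.49, 30.00). Then |KL| = |L − K| = 39.37.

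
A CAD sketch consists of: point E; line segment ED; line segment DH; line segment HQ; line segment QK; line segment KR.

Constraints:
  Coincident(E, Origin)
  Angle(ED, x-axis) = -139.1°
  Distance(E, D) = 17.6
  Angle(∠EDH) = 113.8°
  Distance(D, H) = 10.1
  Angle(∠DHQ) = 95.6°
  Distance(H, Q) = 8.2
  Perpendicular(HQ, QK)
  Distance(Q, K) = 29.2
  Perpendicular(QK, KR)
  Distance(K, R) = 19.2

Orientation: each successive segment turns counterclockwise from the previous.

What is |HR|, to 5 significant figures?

31.203

The perpendicularity gives QK at right angles to HQ, so QK runs at 101.50°; with |QK| = 29.2, K = (-8.1194, 9.0717). QK ⟂ KR, so KR runs at -168.50°; with |KR| = 19.2, R = (-26.934, 5.2438). Then |HR| = |R − H| = 31.203.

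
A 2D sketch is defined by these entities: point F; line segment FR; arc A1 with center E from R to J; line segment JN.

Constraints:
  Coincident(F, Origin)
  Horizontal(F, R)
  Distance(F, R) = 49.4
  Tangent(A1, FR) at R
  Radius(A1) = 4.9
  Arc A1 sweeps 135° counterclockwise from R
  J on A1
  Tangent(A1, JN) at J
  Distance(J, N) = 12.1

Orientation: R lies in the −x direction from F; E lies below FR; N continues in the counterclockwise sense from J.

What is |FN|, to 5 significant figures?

47.430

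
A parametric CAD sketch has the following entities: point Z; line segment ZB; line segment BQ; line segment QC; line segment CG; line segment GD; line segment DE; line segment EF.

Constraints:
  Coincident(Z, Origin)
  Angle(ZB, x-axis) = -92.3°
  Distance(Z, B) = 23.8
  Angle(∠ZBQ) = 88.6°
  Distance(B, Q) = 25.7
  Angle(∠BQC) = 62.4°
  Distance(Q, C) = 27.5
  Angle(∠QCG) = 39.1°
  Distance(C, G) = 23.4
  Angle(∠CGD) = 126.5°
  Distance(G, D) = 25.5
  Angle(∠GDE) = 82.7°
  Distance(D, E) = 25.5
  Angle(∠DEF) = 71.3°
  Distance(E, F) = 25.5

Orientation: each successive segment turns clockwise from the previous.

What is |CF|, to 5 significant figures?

14.066

Z is at the origin; ZB runs at -92.3° with length 23.8, so B = (-0.95514, -23.781). ∠ZBQ = 88.6° gives BQ at 176.30° from the x-axis; with |BQ| = 25.7, Q = (-26.602, -22.122). ∠BQC = 62.4° gives QC at 58.700° from the x-axis; with |QC| = 27.5, C = (-12.315, 1.3753). ∠QCG = 39.1° gives CG at -82.200° from the x-axis; with |CG| = 23.4, G = (-9.1390, -21.808). ∠CGD = 126.5° gives GD at -135.70° from the x-axis; with |GD| = 25.5, D = (-27.389, -39.618). ∠GDE = 82.7° gives DE at 127.00° from the x-axis; with |DE| = 25.5, E = (-42.735, -19.253). ∠DEF = 71.3° gives EF at 18.300° from the x-axis; with |EF| = 25.5, F = (-18.525, -11.246). Then |CF| = |F − C| = 14.066.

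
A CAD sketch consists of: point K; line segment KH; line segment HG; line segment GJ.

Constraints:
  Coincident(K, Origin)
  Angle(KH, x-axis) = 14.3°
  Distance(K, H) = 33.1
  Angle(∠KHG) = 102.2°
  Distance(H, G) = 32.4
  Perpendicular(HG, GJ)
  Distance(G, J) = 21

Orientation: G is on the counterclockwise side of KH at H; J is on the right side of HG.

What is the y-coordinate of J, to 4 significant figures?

41.32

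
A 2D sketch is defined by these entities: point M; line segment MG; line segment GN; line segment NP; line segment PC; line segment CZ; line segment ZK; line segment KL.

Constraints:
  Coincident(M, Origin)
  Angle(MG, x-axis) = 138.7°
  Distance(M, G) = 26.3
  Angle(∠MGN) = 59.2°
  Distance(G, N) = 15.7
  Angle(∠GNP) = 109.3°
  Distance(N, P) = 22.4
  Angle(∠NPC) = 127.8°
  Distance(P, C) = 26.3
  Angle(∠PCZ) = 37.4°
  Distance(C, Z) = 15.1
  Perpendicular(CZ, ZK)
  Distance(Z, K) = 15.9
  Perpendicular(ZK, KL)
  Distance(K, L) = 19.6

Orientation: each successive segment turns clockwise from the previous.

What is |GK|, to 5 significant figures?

35.726

M is at the origin; MG runs at 138.7° with length 26.3, so G = (-19.758, 17.358). ∠MGN = 59.2° gives GN at 17.900° from the x-axis; with |GN| = 15.7, N = (-4.8182, 22.184). ∠GNP = 109.3° gives NP at -52.800° from the x-axis; with |NP| = 22.4, P = (8.7248, 4.3413). ∠NPC = 127.8° gives PC at -105.00° from the x-axis; with |PC| = 26.3, C = (1.9179, -21.063). ∠PCZ = 37.4° gives CZ at 112.40° from the x-axis; with |CZ| = 15.1, Z = (-3.8363, -7.1019). CZ is perpendicular to ZK, so ZK runs at 22.400°; with |ZK| = 15.9, K = (10.864, -1.0429). Then |GK| = |K − G| = 35.726.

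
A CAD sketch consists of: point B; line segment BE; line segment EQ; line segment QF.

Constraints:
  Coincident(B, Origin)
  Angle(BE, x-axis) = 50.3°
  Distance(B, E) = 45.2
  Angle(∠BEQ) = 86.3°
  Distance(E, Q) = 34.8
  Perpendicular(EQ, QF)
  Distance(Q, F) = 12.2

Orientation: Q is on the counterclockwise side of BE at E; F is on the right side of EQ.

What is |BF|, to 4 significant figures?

65.58

∠BEQ = 86.3°, so EQ runs at 50.3° + (180° − 86.3°) = 144.0° from the x-axis; with |EQ| = 34.8, Q = E + 34.8·(cos 144.0°, sin 144.0°) = (0.7185, 55.23). The perpendicularity gives QF at right angles to EQ; with |QF| = 12.2 on the right of EQ, F = Q + 12.2·(0.5878, 0.8090) = (7.889, 65.10). Then |BF| = |F − B| = 65.58.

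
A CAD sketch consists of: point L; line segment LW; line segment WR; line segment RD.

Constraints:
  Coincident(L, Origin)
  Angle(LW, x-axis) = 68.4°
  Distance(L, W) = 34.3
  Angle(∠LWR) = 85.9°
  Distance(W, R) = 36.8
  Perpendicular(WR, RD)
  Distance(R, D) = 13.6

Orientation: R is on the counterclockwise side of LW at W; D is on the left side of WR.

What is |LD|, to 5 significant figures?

40.058

L is at the origin; LW runs at 68.4° with length 34.3, so W = 34.3·(cos 68.4°, sin 68.4°) = (12.627, 31.891). ∠LWR = 85.9°, so WR runs at 68.4° + (180° − 85.9°) = 162.50° from the x-axis; with |WR| = 36.8, R = W + 36.8·(cos 162.50°, sin 162.50°) = (-22.470, 42.957). WR ⟂ RD; with |RD| = 13.6 on the left of WR, D = R + 13.6·(-0.30071, -0.95372) = (-26.560, 29.987). Then |LD| = |D − L| = 40.058.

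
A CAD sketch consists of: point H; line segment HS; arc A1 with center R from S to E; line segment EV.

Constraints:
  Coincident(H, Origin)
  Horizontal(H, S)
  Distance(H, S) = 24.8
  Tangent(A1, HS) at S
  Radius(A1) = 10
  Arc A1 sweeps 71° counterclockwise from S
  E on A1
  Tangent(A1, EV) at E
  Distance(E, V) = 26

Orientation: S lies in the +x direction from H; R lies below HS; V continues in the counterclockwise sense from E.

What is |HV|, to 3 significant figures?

32.1

On A1, S sits at bearing 90° from R; a 71° counterclockwise sweep puts E at bearing 161°, so E = R + 10.0·(cos 161°, sin 161°) = (15.3, -6.74). Tangency of A1 to EV means the radius RE is perpendicular to EV, so EV runs along (−sin 161°, cos 161°); with |EV| = 26.0, V = (6.88, -31.3). Then |HV| = |V − H| = 32.1.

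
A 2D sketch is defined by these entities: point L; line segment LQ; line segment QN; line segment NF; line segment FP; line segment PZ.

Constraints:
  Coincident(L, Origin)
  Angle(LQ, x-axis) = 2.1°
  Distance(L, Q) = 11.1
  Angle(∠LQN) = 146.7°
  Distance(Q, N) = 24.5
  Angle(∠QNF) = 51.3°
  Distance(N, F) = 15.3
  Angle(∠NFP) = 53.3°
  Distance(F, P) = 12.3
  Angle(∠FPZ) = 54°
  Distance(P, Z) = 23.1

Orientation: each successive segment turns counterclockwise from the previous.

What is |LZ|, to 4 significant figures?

42.68

∠NFP = 53.3° gives FP at -69.20° from the x-axis; with |FP| = 12.3, P = (20.72, 7.292). ∠FPZ = 54.0° gives PZ at 56.80° from the x-axis; with |PZ| = 23.1, Z = (33.37, 26.62). Then |LZ| = |Z − L| = 42.68.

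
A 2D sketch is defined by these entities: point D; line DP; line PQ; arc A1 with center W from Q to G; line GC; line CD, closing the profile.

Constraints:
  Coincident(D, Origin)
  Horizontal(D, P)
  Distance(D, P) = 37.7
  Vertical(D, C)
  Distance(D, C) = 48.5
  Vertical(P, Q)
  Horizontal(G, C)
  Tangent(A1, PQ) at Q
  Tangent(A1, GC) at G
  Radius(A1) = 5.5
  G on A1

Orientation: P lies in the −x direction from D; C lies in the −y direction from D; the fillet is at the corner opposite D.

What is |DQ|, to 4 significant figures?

57.19

D is at the origin; DP is horizontal with |DP| = 37.7 and P on the −x side, so P = (-37.70, 0.000). DC is vertical with |DC| = 48.5 and C on the −y side, so C = (0.000, -48.50). The virtual corner opposite D is at (-37.70, -48.50). A1 meets PQ tangentially, so WQ is at right angles to PQ and the tangent condition forces WG to be normal to GC, with radius 5.5, so the center W sits 5.5 in from both sides at W = (-32.20, -43.00). That places the tangent points at Q = (-37.70, -43.00) on PQ and G = (-32.20, -48.50) on GC. Then |DQ| = |Q − D| = 57.19.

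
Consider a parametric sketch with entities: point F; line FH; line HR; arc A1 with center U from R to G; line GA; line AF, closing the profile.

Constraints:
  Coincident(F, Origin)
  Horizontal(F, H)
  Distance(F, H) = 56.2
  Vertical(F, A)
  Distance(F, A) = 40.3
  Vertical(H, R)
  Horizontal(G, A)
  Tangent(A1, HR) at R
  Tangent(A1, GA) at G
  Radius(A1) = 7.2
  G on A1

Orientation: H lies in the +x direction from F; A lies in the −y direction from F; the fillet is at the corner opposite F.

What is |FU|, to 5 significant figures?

59.132

F is at the origin; F and H share the same y with |FH| = 56.2 and H on the +x side, so H = (56.200, 0.0000). FA is vertical with |FA| = 40.3 and A on the −y side, so A = (0.0000, -40.300). The virtual corner opposite F is at (56.200, -40.300). Since A1 is tangent to HR there, UR ⟂ HR and since A1 is tangent to GA there, UG ⟂ GA, with radius 7.2, so the center U sits 7.2 in from both sides at U = (49.000, -33.100). Then |FU| = |U − F| = 59.132.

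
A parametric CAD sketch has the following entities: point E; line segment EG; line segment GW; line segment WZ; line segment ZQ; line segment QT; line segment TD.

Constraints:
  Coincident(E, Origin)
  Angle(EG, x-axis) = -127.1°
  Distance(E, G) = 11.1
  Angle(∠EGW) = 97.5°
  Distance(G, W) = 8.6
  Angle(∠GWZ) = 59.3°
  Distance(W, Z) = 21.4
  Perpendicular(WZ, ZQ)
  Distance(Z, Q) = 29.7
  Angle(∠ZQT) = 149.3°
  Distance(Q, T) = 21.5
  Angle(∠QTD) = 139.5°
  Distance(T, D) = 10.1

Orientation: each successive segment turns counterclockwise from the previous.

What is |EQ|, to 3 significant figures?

27.5

∠GWZ = 59.3° gives WZ at 76.1° from the x-axis; with |WZ| = 21.4, Z = (4.57, 5.88). WZ ⟂ ZQ, so ZQ runs at 166°; with |ZQ| = 29.7, Q = (-24.3, 13.0). Then |EQ| = |Q − E| = 27.5.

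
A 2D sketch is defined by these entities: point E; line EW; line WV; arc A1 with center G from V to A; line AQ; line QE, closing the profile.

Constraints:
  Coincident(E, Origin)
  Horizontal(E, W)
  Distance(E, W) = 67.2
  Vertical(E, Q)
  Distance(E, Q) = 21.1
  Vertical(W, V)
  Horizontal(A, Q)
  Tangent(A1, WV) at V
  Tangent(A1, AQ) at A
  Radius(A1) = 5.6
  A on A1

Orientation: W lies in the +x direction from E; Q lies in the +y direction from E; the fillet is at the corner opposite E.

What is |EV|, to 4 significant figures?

68.96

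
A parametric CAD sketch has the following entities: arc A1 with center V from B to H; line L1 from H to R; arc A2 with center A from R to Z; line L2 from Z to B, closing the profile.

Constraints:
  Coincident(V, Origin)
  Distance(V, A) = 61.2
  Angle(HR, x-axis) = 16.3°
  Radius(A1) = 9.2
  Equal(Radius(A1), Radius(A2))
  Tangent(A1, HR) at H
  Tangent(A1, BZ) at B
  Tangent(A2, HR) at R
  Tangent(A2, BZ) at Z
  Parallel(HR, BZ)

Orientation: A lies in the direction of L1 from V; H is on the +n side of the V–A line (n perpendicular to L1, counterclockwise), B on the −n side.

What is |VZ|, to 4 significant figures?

61.89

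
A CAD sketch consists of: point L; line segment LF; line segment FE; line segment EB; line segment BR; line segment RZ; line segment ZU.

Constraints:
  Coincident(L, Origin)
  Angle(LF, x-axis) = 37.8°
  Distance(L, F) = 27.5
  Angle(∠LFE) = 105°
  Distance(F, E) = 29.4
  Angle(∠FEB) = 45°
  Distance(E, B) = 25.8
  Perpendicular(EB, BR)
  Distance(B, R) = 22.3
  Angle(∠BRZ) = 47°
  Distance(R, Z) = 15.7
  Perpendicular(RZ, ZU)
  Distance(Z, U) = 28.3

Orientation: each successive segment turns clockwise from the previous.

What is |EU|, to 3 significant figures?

34.8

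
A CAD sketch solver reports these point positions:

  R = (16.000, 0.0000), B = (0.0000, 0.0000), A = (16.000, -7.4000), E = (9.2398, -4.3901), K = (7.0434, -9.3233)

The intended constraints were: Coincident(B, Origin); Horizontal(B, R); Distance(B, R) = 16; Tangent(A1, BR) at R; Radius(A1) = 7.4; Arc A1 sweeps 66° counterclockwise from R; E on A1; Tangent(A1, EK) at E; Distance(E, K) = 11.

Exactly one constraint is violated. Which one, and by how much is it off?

Distance(E, K) = 11 — off by 5.60.

B = (0.00, 0.00) ✓; B.y = 0.00, R.y = 0.00 ✓; |BR| = 16.00 ✓; ∠(AR, RB) = 90.00° ✓; |AR| = 7.400 ✓; bearing(A→E) − bearing(A→R) = 66.00° ✓; |AE| = 7.400 ✓; ∠(AE, EK) = 90.00° ✓; |EK| = 5.400 ✗.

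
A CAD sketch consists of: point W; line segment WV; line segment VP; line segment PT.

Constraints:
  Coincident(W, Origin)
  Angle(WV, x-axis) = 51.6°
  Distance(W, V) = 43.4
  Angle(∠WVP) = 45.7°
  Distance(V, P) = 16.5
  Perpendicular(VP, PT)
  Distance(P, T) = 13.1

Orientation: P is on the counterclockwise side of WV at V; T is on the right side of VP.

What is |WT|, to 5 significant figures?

46.270

W is at the origin; WV runs at 51.6° with length 43.4, so V = 43.4·(cos 51.6°, sin 51.6°) = (26.958, 34.012). ∠WVP = 45.7°, so VP runs at 51.6° + (180° − 45.7°) = 185.90° from the x-axis; with |VP| = 16.5, P = V + 16.5·(cos 185.90°, sin 185.90°) = (10.545, 32.316). VP ⟂ PT; with |PT| = 13.1 on the right of VP, T = P + 13.1·(-0.10279, 0.99470) = (9.1986, 45.347). Then |WT| = |T − W| = 46.270.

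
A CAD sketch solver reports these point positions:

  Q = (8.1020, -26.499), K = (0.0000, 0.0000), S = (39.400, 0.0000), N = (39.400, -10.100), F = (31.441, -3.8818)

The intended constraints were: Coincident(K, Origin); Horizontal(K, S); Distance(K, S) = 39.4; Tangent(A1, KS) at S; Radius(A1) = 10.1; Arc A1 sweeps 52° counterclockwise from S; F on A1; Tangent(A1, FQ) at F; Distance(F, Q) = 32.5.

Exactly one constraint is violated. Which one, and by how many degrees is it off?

Tangent(A1, FQ) at F — off by 7.90°.

K = (0.00, 0.00) ✓; K.y = 0.00, S.y = 0.00 ✓; |KS| = 39.40 ✓; ∠(NS, SK) = 90.00° ✓; |NS| = 10.10 ✓; bearing(N→F) − bearing(N→S) = 52.00° ✓; |NF| = 10.10 ✓; ∠(NF, FQ) = 97.90° ✗; |FQ| = 32.50 ✓.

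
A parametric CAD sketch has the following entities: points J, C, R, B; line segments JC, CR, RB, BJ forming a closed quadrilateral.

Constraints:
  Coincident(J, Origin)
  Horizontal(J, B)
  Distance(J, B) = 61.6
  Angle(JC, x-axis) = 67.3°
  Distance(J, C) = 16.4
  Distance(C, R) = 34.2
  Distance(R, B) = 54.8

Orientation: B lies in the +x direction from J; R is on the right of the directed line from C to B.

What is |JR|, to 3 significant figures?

21.4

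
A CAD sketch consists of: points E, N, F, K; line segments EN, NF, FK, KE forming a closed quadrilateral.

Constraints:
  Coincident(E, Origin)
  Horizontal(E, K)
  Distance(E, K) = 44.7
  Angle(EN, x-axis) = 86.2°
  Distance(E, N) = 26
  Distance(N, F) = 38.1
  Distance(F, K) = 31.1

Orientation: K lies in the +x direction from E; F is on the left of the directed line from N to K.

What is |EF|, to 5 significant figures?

50.030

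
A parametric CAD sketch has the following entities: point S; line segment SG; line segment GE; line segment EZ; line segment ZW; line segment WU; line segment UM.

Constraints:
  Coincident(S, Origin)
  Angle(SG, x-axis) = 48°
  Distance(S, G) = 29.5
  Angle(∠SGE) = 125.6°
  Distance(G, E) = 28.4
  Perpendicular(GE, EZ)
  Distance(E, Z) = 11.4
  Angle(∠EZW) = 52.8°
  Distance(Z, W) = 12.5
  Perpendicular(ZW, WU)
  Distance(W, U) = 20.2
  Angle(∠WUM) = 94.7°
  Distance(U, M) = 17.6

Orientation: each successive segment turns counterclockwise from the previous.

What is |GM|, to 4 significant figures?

45.59

S is at the origin; SG runs at 48.0° with length 29.5, so G = (19.74, 21.92). ∠SGE = 125.6° gives GE at 102.4° from the x-axis; with |GE| = 28.4, E = (13.64, 49.66). The perpendicularity gives EZ at right angles to GE, so EZ runs at -167.6°; with |EZ| = 11.4, Z = (2.507, 47.21). ∠EZW = 52.8° gives ZW at -40.40° from the x-axis; with |ZW| = 12.5, W = (12.03, 39.11). ZW ⟂ WU, so WU runs at 49.60°; with |WU| = 20.2, U = (25.12, 54.49). ∠WUM = 94.7° gives UM at 134.9° from the x-axis; with |UM| = 17.6, M = (12.69, 66.96). Then |GM| = |M − G| = 45.59.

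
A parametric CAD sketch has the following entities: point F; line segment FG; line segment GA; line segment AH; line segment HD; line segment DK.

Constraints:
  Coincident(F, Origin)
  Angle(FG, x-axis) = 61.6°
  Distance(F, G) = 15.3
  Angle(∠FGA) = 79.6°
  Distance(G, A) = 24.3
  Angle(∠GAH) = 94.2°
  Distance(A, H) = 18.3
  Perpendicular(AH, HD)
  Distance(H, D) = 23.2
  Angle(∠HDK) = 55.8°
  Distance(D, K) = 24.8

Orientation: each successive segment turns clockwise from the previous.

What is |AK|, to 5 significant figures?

9.5208

The perpendicularity gives HD at right angles to AH, so HD runs at 145.40°; with |HD| = 23.2, D = (-3.2733, -3.6573). ∠HDK = 55.8° gives DK at 21.200° from the x-axis; with |DK| = 24.8, K = (19.848, 5.3110). Then |AK| = |K − A| = 9.5208.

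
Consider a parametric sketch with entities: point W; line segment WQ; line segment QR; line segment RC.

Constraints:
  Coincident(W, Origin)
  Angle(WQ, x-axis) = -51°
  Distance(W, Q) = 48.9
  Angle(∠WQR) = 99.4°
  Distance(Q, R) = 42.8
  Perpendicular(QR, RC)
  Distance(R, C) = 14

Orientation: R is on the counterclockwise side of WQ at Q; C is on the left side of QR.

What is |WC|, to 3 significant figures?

61.3

∠WQR = 99.4°, so QR runs at -51.0° + (180° − 99.4°) = 29.6° from the x-axis; with |QR| = 42.8, R = Q + 42.8·(cos 29.6°, sin 29.6°) = (68.0, -16.9). QR ⟂ RC; with |RC| = 14.0 on the left of QR, C = R + 14.0·(-0.494, 0.869) = (61.1, -4.69). Then |WC| = |C − W| = 61.3.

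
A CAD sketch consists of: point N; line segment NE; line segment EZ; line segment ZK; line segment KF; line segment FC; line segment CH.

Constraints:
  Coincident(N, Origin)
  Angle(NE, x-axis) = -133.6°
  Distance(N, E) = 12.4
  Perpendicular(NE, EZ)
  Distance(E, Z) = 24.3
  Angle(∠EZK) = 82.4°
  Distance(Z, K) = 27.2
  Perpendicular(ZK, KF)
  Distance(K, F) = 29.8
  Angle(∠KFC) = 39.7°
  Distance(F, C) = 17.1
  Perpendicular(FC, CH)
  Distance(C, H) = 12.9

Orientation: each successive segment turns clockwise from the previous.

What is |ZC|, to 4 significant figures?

23.28

N is at the origin; NE runs at -133.6° with length 12.4, so E = (-8.551, -8.980). The perpendicularity gives EZ at right angles to NE, so EZ runs at 136.4°; with |EZ| = 24.3, Z = (-26.15, 7.778). ∠EZK = 82.4° gives ZK at 38.80° from the x-axis; with |ZK| = 27.2, K = (-4.951, 24.82). ZK ⟂ KF, so KF runs at -51.20°; with |KF| = 29.8, F = (13.72, 1.597). ∠KFC = 39.7° gives FC at 168.5° from the x-axis; with |FC| = 17.1, C = (-3.035, 5.007). Then |ZC| = |C − Z| = 23.28.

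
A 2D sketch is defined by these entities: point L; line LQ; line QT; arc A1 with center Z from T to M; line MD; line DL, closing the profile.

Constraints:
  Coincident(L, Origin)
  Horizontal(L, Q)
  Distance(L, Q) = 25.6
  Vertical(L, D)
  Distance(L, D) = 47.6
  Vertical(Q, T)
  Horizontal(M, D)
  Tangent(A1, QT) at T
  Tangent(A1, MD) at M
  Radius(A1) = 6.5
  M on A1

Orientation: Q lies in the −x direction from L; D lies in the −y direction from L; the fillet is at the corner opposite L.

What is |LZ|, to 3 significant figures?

45.3

L is at the origin; LQ is horizontal with |LQ| = 25.6 and Q on the −x side, so Q = (-25.6, 0.00). L and D share the same x with |LD| = 47.6 and D on the −y side, so D = (0.00, -47.6). The virtual corner opposite L is at (-25.6, -47.6). The tangent condition forces ZT to be normal to QT and the tangent condition forces ZM to be normal to MD, with radius 6.5, so the center Z sits 6.5 in from both sides at Z = (-19.1, -41.1). Then |LZ| = |Z − L| = 45.3.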